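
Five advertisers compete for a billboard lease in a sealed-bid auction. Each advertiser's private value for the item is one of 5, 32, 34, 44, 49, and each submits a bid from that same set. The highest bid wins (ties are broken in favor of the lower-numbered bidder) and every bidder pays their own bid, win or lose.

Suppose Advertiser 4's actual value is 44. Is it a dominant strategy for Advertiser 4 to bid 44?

No

Consider the case where Advertiser 1 bids 5, Advertiser 2 bids 5, Advertiser 3 bids 5 and Advertiser 5 bids 5.
Truthful bid 44: wins, pays 44, utility 44 - 44 = 0.
Bid 32 instead: wins, pays 32, utility 44 - 32 = 12.
Since 12 > 0, bidding 32 is strictly better here, so truthful bidding is not dominant.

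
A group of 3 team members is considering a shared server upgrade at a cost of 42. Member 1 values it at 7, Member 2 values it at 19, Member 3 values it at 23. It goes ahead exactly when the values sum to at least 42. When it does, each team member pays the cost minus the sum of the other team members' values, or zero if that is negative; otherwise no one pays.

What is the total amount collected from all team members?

Total value 49 ≥ cost 42, so it is built.
Member 1: others sum to 42; max(0, 42 - 42) = 0.
Member 2: others sum to 30; max(0, 42 - 30) = 12.
Member 3: others sum to 26; max(0, 42 - 26) = 16.
Total collected = 0 + 12 + 16 = 28.

28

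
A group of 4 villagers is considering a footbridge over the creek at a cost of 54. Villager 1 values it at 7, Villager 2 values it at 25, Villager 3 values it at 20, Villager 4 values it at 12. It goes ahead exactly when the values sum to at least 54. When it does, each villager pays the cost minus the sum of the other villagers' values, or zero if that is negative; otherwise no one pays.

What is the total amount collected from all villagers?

27

Total value 64 ≥ cost 54, so it is built.
Villager 1: others sum to 57; max(0, 54 - 57) = 0.
Villager 2: others sum to 39; max(0, 54 - 39) = 15.
Villager 3: others sum to 44; max(0, 54 - 44) = 10.
Villager 4: others sum to 52; max(0, 54 - 52) = 2.
Total collected = 0 + 15 + 10 + 2 = 27.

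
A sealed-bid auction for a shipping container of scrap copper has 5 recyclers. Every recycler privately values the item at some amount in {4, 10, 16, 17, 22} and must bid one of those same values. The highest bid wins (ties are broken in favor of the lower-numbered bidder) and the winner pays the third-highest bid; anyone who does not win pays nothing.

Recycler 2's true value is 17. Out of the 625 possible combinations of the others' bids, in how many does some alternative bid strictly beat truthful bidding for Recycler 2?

Others bid (4, 4, 4, 22): truth gives 0; bid 22 gives 13 > 0. Violating.
Others bid (4, 4, 10, 22): truth gives 0; bid 22 gives 7 > 0. Violating.
Others bid (4, 4, 16, 22): truth gives 0; bid 22 gives 1 > 0. Violating.
Others bid (4, 4, 22, 4): truth gives 0; bid 22 gives 13 > 0. Violating.
Others bid (4, 4, 4, 4): truth gives 13; no alternative beats it.
Others bid (4, 4, 4, 10): truth gives 13; no alternative beats it.
(Checking all 625 profiles: 108 have a profitable deviation, 517 do not.)

108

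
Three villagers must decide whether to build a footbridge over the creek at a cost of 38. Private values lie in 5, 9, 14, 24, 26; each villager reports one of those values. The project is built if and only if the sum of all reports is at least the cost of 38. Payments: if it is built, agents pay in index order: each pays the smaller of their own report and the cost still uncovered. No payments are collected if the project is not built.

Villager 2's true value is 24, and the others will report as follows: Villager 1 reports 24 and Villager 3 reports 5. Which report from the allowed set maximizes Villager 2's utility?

Report 5: project not built, utility 0.
Report 9: project built, pays 9, utility 24 - 9 = 15.
Report 14: project built, pays 14, utility 24 - 14 = 10.
Report 24: project built, pays 14, utility 24 - 14 = 10.
Report 26: project built, pays 14, utility 24 - 14 = 10.
The best choice is 9 with utility 15.

9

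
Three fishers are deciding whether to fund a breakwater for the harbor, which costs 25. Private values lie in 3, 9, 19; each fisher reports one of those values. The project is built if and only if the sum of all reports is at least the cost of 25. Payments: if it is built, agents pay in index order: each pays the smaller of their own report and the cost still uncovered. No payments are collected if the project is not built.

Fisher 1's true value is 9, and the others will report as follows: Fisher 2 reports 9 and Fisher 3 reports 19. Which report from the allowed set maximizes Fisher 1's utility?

Report 3: project built, pays 3, utility 9 - 3 = 6.
Report 9: project built, pays 9, utility 9 - 9 = 0.
Report 19: project built, pays 19, utility 9 - 19 = -10.
The best choice is 3 with utility 6.

3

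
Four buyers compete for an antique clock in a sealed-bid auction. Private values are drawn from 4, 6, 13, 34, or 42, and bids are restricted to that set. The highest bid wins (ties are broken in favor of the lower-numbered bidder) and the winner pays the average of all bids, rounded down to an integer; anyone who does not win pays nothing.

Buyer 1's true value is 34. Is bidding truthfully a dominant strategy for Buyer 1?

No

Consider the case where Buyer 2 bids 4, Buyer 3 bids 4 and Buyer 4 bids 4.
Truthful bid 34: wins, pays 11, utility 34 - 11 = 23.
Bid 4 instead: wins, pays 4, utility 34 - 4 = 30.
Since 30 > 23, bidding 4 is strictly better here, so truthful bidding is not dominant.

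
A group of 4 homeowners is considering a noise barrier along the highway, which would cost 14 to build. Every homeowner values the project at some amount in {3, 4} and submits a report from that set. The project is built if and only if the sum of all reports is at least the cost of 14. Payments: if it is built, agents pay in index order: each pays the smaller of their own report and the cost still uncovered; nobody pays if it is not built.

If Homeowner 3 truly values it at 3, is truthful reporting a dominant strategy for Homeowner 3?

Check each profile of the others' reports and compare truth against every alternative report.
Others report (3, 3, 4): truth gives 0, best alternative gives -1.
Others report (3, 4, 3): truth gives 0, best alternative gives -1.
Others report (3, 4, 4): truth gives 0, best alternative gives -1.
Others report (4, 3, 3): truth gives 0, best alternative gives -1.
Others report (4, 3, 4): truth gives 0, best alternative gives -1.
Others report (4, 4, 3): truth gives 0, best alternative gives -1.
(Remaining 2 profiles checked similarly; truth is weakly best in each.)
In every case the truthful report is at least as good as any alternative, so it is a dominant strategy.

Yes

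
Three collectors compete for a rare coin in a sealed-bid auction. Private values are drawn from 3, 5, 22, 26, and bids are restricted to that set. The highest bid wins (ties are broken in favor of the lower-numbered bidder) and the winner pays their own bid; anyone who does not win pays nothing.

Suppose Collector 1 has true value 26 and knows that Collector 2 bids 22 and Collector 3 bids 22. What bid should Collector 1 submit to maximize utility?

22

Bid 3: loses, pays 0, utility 0.
Bid 5: loses, pays 0, utility 0.
Bid 22: wins, pays 22, utility 26 - 22 = 4.
Bid 26: wins, pays 26, utility 26 - 26 = 0.
The best choice is 22 with utility 4.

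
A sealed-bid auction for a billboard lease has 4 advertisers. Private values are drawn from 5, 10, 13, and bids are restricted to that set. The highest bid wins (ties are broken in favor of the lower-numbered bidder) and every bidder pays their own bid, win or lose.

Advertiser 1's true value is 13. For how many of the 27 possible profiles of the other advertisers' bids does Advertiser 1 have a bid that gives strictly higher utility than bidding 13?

8

Others bid (5, 5, 5): truth gives 0; bid 5 gives 8 > 0. Violating.
Others bid (5, 5, 10): truth gives 0; bid 10 gives 3 > 0. Violating.
Others bid (5, 10, 5): truth gives 0; bid 10 gives 3 > 0. Violating.
Others bid (5, 10, 10): truth gives 0; bid 10 gives 3 > 0. Violating.
Others bid (5, 5, 13): truth gives 0; no alternative beats it.
Others bid (5, 10, 13): truth gives 0; no alternative beats it.
(Checking all 27 profiles: 8 have a profitable deviation, 19 do not.)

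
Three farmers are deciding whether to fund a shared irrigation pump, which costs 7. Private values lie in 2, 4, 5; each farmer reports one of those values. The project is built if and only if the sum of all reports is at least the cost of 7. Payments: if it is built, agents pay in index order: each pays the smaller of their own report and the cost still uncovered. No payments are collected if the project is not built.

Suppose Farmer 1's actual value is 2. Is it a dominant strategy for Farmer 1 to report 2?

Yes

Check each profile of the others' reports and compare truth against every alternative report.
Others report (2, 2): truth gives 0, best alternative gives -2.
Others report (2, 4): truth gives 0, best alternative gives -2.
Others report (2, 5): truth gives 0, best alternative gives -2.
Others report (4, 2): truth gives 0, best alternative gives -2.
Others report (4, 4): truth gives 0, best alternative gives -2.
Others report (4, 5): truth gives 0, best alternative gives -2.
(Remaining 3 profiles checked similarly; truth is weakly best in each.)
In every case the truthful report is at least as good as any alternative, so it is a dominant strategy.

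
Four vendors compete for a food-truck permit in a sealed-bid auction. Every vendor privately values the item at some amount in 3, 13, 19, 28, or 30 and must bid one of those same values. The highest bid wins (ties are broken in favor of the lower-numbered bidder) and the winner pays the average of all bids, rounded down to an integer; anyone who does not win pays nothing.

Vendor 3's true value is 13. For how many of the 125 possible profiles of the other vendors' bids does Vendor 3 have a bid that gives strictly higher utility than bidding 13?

Others bid (3, 3, 19): truth gives 0; bid 19 gives 2 > 0. Violating.
Others bid (3, 13, 3): truth gives 0; bid 19 gives 4 > 0. Violating.
Others bid (3, 13, 13): truth gives 0; bid 19 gives 1 > 0. Violating.
Others bid (13, 3, 3): truth gives 0; bid 19 gives 4 > 0. Violating.
Others bid (3, 3, 3): truth gives 8; no alternative beats it.
Others bid (3, 3, 13): truth gives 5; no alternative beats it.
(Checking all 125 profiles: 6 have a profitable deviation, 119 do not.)

6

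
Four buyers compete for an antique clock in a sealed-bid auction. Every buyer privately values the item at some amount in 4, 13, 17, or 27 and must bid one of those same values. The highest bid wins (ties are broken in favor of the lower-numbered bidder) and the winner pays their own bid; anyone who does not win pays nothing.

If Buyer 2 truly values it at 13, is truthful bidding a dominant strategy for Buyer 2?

Check each profile of the others' bids and compare truth against every alternative bid.
Others bid (4, 4, 4): truth gives 0, best alternative gives 0.
Others bid (4, 4, 13): truth gives 0, best alternative gives 0.
Others bid (4, 4, 17): truth gives 0, best alternative gives 0.
Others bid (4, 4, 27): truth gives 0, best alternative gives 0.
Others bid (4, 13, 4): truth gives 0, best alternative gives 0.
Others bid (4, 13, 13): truth gives 0, best alternative gives 0.
(Remaining 58 profiles checked similarly; truth is weakly best in each.)
In every case the truthful bid is at least as good as any alternative, so it is a dominant strategy.

Yes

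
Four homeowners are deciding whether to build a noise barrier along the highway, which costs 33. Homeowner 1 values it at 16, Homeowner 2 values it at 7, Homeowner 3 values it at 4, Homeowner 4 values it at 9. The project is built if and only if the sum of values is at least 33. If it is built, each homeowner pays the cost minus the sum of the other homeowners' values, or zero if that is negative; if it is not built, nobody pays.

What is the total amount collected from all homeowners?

24

Total value 36 ≥ cost 33, so it is built.
Homeowner 1: others sum to 20; max(0, 33 - 20) = 13.
Homeowner 2: others sum to 29; max(0, 33 - 29) = 4.
Homeowner 3: others sum to 32; max(0, 33 - 32) = 1.
Homeowner 4: others sum to 27; max(0, 33 - 27) = 6.
Total collected = 13 + 4 + 1 + 6 = 24.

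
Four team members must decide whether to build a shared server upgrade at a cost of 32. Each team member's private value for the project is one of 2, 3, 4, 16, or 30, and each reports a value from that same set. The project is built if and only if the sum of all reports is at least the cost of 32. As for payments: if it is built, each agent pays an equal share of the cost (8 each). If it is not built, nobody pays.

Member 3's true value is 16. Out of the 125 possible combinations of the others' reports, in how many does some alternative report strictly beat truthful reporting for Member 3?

Others report (2, 2, 2): truth gives 0; report 30 gives 8 > 0. Violating.
Others report (2, 2, 3): truth gives 0; report 30 gives 8 > 0. Violating.
Others report (2, 2, 4): truth gives 0; report 30 gives 8 > 0. Violating.
Others report (2, 3, 2): truth gives 0; report 30 gives 8 > 0. Violating.
Others report (2, 2, 16): truth gives 8; no alternative beats it.
Others report (2, 2, 30): truth gives 8; no alternative beats it.
(Checking all 125 profiles: 27 have a profitable deviation, 98 do not.)

27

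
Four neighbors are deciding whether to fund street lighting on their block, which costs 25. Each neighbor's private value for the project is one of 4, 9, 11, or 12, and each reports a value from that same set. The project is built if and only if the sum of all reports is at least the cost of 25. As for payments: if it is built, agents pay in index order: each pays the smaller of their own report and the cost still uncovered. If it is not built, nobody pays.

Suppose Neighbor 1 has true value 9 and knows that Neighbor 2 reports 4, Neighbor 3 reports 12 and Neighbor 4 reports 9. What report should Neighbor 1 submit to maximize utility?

Report 4: project built, pays 4, utility 9 - 4 = 5.
Report 9: project built, pays 9, utility 9 - 9 = 0.
Report 11: project built, pays 11, utility 9 - 11 = -2.
Report 12: project built, pays 12, utility 9 - 12 = -3.
The best choice is 4 with utility 5.

4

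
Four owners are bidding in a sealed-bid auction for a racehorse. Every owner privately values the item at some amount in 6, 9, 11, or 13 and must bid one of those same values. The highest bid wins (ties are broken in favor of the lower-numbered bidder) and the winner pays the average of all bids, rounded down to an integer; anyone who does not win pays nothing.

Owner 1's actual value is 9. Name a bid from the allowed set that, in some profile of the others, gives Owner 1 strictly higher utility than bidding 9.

11

Suppose Owner 2 bids 6, Owner 3 bids 6 and Owner 4 bids 11.
Bid 9: loses, pays 0, utility 0.
Bid 11: wins, pays 8, utility 9 - 8 = 1.
So bidding 11 beats truth here (1 > 0).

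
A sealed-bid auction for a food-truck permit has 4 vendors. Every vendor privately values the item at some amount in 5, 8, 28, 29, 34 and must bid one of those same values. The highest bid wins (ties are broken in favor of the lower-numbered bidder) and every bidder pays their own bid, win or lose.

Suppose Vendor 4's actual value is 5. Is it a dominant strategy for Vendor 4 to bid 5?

Consider the case where Vendor 1 bids 5, Vendor 2 bids 5 and Vendor 3 bids 5.
Truthful bid 5: loses but pays 5, utility -5.
Bid 8 instead: wins, pays 8, utility 5 - 8 = -3.
Since -3 > -5, bidding 8 is strictly better here, so truthful bidding is not dominant.

No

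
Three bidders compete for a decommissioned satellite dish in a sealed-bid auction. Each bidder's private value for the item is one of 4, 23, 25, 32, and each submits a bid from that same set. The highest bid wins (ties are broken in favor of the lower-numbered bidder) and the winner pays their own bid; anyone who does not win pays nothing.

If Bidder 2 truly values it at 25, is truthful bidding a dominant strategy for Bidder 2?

No

Consider the case where Bidder 1 bids 4 and Bidder 3 bids 4.
Truthful bid 25: wins, pays 25, utility 25 - 25 = 0.
Bid 23 instead: wins, pays 23, utility 25 - 23 = 2.
Since 2 > 0, bidding 23 is strictly better here, so truthful bidding is not dominant.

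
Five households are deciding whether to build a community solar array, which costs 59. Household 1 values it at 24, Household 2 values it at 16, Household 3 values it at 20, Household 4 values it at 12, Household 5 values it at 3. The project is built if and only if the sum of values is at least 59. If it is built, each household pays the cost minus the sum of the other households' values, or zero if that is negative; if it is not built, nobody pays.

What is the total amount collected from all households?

12

Total value 75 ≥ cost 59, so it is built.
Household 1: others sum to 51; max(0, 59 - 51) = 8.
Household 2: others sum to 59; max(0, 59 - 59) = 0.
Household 3: others sum to 55; max(0, 59 - 55) = 4.
Household 4: others sum to 63; max(0, 59 - 63) = 0.
Household 5: others sum to 72; max(0, 59 - 72) = 0.
Total collected = 8 + 0 + 4 + 0 + 0 = 12.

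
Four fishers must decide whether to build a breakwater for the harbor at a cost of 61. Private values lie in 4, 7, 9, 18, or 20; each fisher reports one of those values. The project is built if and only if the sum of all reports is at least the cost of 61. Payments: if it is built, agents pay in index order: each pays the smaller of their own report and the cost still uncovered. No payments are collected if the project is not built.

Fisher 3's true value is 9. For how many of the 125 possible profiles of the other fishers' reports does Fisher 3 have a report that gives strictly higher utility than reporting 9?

Others report (18, 18, 18): truth gives 0; report 7 gives 2 > 0. Violating.
Others report (18, 18, 20): truth gives 0; report 7 gives 2 > 0. Violating.
Others report (18, 20, 18): truth gives 0; report 7 gives 2 > 0. Violating.
Others report (18, 20, 20): truth gives 0; report 4 gives 5 > 0. Violating.
Others report (4, 4, 4): truth gives 0; no alternative beats it.
Others report (4, 4, 7): truth gives 0; no alternative beats it.
(Checking all 125 profiles: 8 have a profitable deviation, 117 do not.)

8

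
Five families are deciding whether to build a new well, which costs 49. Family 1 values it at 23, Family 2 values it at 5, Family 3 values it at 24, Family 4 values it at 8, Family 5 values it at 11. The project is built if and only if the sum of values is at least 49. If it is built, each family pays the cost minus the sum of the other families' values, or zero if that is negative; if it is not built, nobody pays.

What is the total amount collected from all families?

3

Total value 71 ≥ cost 49, so it is built.
Family 1: others sum to 48; max(0, 49 - 48) = 1.
Family 2: others sum to 66; max(0, 49 - 66) = 0.
Family 3: others sum to 47; max(0, 49 - 47) = 2.
Family 4: others sum to 63; max(0, 49 - 63) = 0.
Family 5: others sum to 60; max(0, 49 - 60) = 0.
Total collected = 1 + 0 + 2 + 0 + 0 = 3.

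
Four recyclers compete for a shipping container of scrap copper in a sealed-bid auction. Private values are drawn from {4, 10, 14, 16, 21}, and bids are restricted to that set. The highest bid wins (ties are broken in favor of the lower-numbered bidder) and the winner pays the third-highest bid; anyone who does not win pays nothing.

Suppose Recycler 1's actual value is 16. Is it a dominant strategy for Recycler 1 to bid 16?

Consider the case where Recycler 2 bids 4, Recycler 3 bids 4 and Recycler 4 bids 21.
Truthful bid 16: loses, pays 0, utility 0.
Bid 21 instead: wins, pays 4, utility 16 - 4 = 12.
Since 12 > 0, bidding 21 is strictly better here, so truthful bidding is not dominant.

No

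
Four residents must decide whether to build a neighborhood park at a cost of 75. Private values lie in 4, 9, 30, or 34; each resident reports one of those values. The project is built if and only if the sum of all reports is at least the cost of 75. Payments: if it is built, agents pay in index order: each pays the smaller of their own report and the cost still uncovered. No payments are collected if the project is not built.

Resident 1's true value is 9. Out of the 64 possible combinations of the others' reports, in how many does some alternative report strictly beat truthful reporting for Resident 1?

Others report (4, 34, 34): truth gives 0; report 4 gives 5 > 0. Violating.
Others report (9, 30, 34): truth gives 0; report 4 gives 5 > 0. Violating.
Others report (9, 34, 30): truth gives 0; report 4 gives 5 > 0. Violating.
Others report (9, 34, 34): truth gives 0; report 4 gives 5 > 0. Violating.
Others report (4, 4, 4): truth gives 0; no alternative beats it.
Others report (4, 4, 9): truth gives 0; no alternative beats it.
(Checking all 64 profiles: 20 have a profitable deviation, 44 do not.)

20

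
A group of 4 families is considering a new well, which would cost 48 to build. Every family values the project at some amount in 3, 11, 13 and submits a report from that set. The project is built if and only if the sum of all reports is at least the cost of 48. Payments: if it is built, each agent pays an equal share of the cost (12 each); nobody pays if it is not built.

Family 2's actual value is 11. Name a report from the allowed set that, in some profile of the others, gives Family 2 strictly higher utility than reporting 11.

Suppose Family 1 reports 11, Family 3 reports 13 and Family 4 reports 13.
Report 11: project built, pays 12, utility 11 - 12 = -1.
Report 3: project not built, utility 0.
So reporting 3 beats truth here (0 > -1).

3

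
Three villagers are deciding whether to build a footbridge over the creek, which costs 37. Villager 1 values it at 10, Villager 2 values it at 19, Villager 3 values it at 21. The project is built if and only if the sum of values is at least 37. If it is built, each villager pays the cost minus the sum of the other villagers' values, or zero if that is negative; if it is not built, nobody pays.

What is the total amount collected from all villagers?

Total value 50 ≥ cost 37, so it is built.
Villager 1: others sum to 40; max(0, 37 - 40) = 0.
Villager 2: others sum to 31; max(0, 37 - 31) = 6.
Villager 3: others sum to 29; max(0, 37 - 29) = 8.
Total collected = 0 + 6 + 8 = 14.

14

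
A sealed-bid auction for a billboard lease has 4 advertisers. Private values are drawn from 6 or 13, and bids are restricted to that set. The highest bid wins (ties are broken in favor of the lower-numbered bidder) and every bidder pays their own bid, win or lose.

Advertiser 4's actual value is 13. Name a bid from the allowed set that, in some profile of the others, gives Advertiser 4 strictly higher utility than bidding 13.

Suppose Advertiser 1 bids 6, Advertiser 2 bids 6 and Advertiser 3 bids 13.
Bid 13: loses but pays 13, utility -13.
Bid 6: loses but pays 6, utility -6.
So bidding 6 beats truth here (-6 > -13).

6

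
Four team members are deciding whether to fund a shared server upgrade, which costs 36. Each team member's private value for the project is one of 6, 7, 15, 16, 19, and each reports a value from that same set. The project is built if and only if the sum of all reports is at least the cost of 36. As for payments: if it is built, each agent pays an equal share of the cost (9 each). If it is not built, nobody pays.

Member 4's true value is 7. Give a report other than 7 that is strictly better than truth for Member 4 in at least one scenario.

6

Suppose Member 1 reports 6, Member 2 reports 7 and Member 3 reports 16.
Report 7: project built, pays 9, utility 7 - 9 = -2.
Report 6: project not built, utility 0.
So reporting 6 beats truth here (0 > -2).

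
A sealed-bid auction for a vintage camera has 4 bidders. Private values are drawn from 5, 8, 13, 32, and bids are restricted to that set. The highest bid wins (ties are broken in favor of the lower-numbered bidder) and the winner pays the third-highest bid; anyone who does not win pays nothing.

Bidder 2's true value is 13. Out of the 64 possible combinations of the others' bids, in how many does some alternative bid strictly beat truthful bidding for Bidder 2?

12

Others bid (5, 5, 32): truth gives 0; bid 32 gives 8 > 0. Violating.
Others bid (5, 8, 32): truth gives 0; bid 32 gives 5 > 0. Violating.
Others bid (5, 32, 5): truth gives 0; bid 32 gives 8 > 0. Violating.
Others bid (5, 32, 8): truth gives 0; bid 32 gives 5 > 0. Violating.
Others bid (5, 5, 5): truth gives 8; no alternative beats it.
Others bid (5, 5, 8): truth gives 8; no alternative beats it.
(Checking all 64 profiles: 12 have a profitable deviation, 52 do not.)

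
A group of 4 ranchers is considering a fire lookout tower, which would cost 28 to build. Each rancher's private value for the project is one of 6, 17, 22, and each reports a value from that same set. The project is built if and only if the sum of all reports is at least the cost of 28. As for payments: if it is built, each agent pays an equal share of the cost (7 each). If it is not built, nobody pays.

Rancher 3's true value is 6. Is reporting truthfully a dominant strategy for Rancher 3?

Check each profile of the others' reports and compare truth against every alternative report.
Others report (6, 6, 6): truth gives 0, best alternative gives -1.
Others report (6, 6, 17): truth gives -1, best alternative gives -1.
Others report (6, 6, 22): truth gives -1, best alternative gives -1.
Others report (6, 17, 6): truth gives -1, best alternative gives -1.
Others report (6, 17, 17): truth gives -1, best alternative gives -1.
Others report (6, 17, 22): truth gives -1, best alternative gives -1.
(Remaining 21 profiles checked similarly; truth is weakly best in each.)
In every case the truthful report is at least as good as any alternative, so it is a dominant strategy.

Yes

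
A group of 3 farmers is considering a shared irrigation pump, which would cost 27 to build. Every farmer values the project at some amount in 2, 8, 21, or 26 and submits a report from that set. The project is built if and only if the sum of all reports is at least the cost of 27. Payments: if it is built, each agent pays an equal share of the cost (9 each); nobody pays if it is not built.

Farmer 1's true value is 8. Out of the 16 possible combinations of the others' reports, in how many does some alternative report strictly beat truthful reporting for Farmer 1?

2

Others report (2, 21): truth gives -1; report 2 gives 0 > -1. Violating.
Others report (21, 2): truth gives -1; report 2 gives 0 > -1. Violating.
Others report (2, 2): truth gives 0; no alternative beats it.
Others report (2, 8): truth gives 0; no alternative beats it.
(Checking all 16 profiles: 2 have a profitable deviation, 14 do not.)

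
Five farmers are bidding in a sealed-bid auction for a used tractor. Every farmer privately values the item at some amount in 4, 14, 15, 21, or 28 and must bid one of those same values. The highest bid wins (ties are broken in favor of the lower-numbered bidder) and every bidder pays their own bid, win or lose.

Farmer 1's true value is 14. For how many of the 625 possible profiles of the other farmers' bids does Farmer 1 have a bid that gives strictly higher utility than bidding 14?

Others bid (4, 4, 4, 4): truth gives 0; bid 4 gives 10 > 0. Violating.
Others bid (4, 4, 4, 15): truth gives -14; bid 15 gives -1 > -14. Violating.
Others bid (4, 4, 4, 21): truth gives -14; bid 4 gives -4 > -14. Violating.
Others bid (4, 4, 4, 28): truth gives -14; bid 4 gives -4 > -14. Violating.
Others bid (4, 4, 4, 14): truth gives 0; no alternative beats it.
Others bid (4, 4, 14, 4): truth gives 0; no alternative beats it.
(Checking all 625 profiles: 610 have a profitable deviation, 15 do not.)

610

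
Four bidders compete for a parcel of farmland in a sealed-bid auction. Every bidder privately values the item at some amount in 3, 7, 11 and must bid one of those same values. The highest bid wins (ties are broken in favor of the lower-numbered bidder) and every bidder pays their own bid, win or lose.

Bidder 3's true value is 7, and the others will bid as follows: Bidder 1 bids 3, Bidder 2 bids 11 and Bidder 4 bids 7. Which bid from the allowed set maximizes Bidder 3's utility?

3

Bid 3: loses but pays 3, utility -3.
Bid 7: loses but pays 7, utility -7.
Bid 11: loses but pays 11, utility -11.
The best choice is 3 with utility -3.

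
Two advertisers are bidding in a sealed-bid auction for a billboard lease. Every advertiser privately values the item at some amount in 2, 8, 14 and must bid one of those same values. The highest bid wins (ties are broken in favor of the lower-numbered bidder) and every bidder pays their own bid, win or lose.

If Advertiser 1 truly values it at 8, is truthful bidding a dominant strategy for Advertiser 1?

Consider the case where Advertiser 2 bids 2.
Truthful bid 8: wins, pays 8, utility 8 - 8 = 0.
Bid 2 instead: wins, pays 2, utility 8 - 2 = 6.
Since 6 > 0, bidding 2 is strictly better here, so truthful bidding is not dominant.

No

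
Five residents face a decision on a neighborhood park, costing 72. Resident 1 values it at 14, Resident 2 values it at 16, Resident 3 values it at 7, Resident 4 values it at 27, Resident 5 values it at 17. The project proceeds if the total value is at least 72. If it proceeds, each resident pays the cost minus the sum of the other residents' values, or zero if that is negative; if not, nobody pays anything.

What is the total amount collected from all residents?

38

Total value 81 ≥ cost 72, so it is built.
Resident 1: others sum to 67; max(0, 72 - 67) = 5.
Resident 2: others sum to 65; max(0, 72 - 65) = 7.
Resident 3: others sum to 74; max(0, 72 - 74) = 0.
Resident 4: others sum to 54; max(0, 72 - 54) = 18.
Resident 5: others sum to 64; max(0, 72 - 64) = 8.
Total collected = 5 + 7 + 0 + 18 + 8 = 38.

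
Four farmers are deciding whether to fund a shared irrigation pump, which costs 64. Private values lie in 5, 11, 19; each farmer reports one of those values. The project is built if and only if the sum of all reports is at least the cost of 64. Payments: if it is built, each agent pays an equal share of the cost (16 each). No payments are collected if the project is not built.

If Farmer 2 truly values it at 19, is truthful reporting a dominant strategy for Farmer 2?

Check each profile of the others' reports and compare truth against every alternative report.
Others report (11, 19, 19): truth gives 3, best alternative gives 0.
Others report (19, 11, 19): truth gives 3, best alternative gives 0.
Others report (19, 19, 11): truth gives 3, best alternative gives 0.
Others report (19, 19, 19): truth gives 3, best alternative gives 3.
Others report (5, 5, 5): truth gives 0, best alternative gives 0.
Others report (5, 5, 11): truth gives 0, best alternative gives 0.
(Remaining 21 profiles checked similarly; truth is weakly best in each.)
In every case the truthful report is at least as good as any alternative, so it is a dominant strategy.

Yes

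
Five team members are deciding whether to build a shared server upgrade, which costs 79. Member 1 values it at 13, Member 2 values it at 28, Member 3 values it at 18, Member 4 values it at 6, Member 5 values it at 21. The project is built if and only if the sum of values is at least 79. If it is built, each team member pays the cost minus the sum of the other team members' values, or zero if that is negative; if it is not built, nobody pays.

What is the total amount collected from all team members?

Total value 86 ≥ cost 79, so it is built.
Member 1: others sum to 73; max(0, 79 - 73) = 6.
Member 2: others sum to 58; max(0, 79 - 58) = 21.
Member 3: others sum to 68; max(0, 79 - 68) = 11.
Member 4: others sum to 80; max(0, 79 - 80) = 0.
Member 5: others sum to 65; max(0, 79 - 65) = 14.
Total collected = 6 + 21 + 11 + 0 + 14 = 52.

52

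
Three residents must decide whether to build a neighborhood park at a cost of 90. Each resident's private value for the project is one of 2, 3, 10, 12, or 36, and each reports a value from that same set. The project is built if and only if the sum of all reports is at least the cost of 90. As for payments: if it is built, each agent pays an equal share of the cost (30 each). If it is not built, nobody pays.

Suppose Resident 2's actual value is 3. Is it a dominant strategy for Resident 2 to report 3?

Yes

Check each profile of the others' reports and compare truth against every alternative report.
Others report (2, 2): truth gives 0, best alternative gives 0.
Others report (2, 3): truth gives 0, best alternative gives 0.
Others report (2, 10): truth gives 0, best alternative gives 0.
Others report (2, 12): truth gives 0, best alternative gives 0.
Others report (2, 36): truth gives 0, best alternative gives 0.
Others report (3, 2): truth gives 0, best alternative gives 0.
(Remaining 19 profiles checked similarly; truth is weakly best in each.)
In every case the truthful report is at least as good as any alternative, so it is a dominant strategy.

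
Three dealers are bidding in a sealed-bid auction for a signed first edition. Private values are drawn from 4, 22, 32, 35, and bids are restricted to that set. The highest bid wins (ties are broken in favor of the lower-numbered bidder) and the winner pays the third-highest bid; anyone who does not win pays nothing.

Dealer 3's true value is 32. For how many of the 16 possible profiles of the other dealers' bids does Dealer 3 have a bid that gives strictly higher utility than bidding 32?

4

Others bid (4, 32): truth gives 0; bid 35 gives 28 > 0. Violating.
Others bid (22, 32): truth gives 0; bid 35 gives 10 > 0. Violating.
Others bid (32, 4): truth gives 0; bid 35 gives 28 > 0. Violating.
Others bid (32, 22): truth gives 0; bid 35 gives 10 > 0. Violating.
Others bid (4, 4): truth gives 28; no alternative beats it.
Others bid (4, 22): truth gives 28; no alternative beats it.
(Checking all 16 profiles: 4 have a profitable deviation, 12 do not.)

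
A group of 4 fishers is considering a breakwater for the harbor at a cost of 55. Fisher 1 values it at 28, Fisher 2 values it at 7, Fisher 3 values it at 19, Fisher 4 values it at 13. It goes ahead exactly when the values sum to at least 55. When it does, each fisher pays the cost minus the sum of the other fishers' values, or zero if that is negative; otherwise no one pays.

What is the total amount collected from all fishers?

24

Total value 67 ≥ cost 55, so it is built.
Fisher 1: others sum to 39; max(0, 55 - 39) = 16.
Fisher 2: others sum to 60; max(0, 55 - 60) = 0.
Fisher 3: others sum to 48; max(0, 55 - 48) = 7.
Fisher 4: others sum to 54; max(0, 55 - 54) = 1.
Total collected = 16 + 0 + 7 + 1 = 24.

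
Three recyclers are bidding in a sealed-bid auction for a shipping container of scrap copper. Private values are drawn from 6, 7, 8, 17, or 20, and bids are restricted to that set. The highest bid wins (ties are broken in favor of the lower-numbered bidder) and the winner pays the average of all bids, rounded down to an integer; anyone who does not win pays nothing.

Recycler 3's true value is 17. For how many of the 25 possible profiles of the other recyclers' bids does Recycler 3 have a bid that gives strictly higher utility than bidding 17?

10

Others bid (6, 6): truth gives 8; bid 7 gives 11 > 8. Violating.
Others bid (6, 7): truth gives 7; bid 8 gives 10 > 7. Violating.
Others bid (6, 17): truth gives 0; bid 20 gives 3 > 0. Violating.
Others bid (7, 6): truth gives 7; bid 8 gives 10 > 7. Violating.
Others bid (6, 8): truth gives 7; no alternative beats it.
Others bid (6, 20): truth gives 0; no alternative beats it.
(Checking all 25 profiles: 10 have a profitable deviation, 15 do not.)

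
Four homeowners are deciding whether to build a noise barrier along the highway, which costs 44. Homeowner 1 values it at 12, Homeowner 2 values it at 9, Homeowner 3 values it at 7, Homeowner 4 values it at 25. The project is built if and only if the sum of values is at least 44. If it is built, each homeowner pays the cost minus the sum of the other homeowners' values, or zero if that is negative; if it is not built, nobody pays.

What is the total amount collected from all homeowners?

19

Total value 53 ≥ cost 44, so it is built.
Homeowner 1: others sum to 41; max(0, 44 - 41) = 3.
Homeowner 2: others sum to 44; max(0, 44 - 44) = 0.
Homeowner 3: others sum to 46; max(0, 44 - 46) = 0.
Homeowner 4: others sum to 28; max(0, 44 - 28) = 16.
Total collected = 3 + 0 + 0 + 16 = 19.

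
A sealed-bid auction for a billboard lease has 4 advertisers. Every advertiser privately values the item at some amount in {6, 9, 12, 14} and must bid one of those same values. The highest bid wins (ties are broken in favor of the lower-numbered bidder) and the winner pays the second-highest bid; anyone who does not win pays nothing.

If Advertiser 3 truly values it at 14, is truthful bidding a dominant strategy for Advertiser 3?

Yes

Check each profile of the others' bids and compare truth against every alternative bid.
Others bid (6, 12, 6): truth gives 2, best alternative gives 0.
Others bid (6, 12, 9): truth gives 2, best alternative gives 0.
Others bid (6, 12, 12): truth gives 2, best alternative gives 0.
Others bid (9, 12, 6): truth gives 2, best alternative gives 0.
Others bid (9, 12, 9): truth gives 2, best alternative gives 0.
Others bid (9, 12, 12): truth gives 2, best alternative gives 0.
(Remaining 58 profiles checked similarly; truth is weakly best in each.)
In every case the truthful bid is at least as good as any alternative, so it is a dominant strategy.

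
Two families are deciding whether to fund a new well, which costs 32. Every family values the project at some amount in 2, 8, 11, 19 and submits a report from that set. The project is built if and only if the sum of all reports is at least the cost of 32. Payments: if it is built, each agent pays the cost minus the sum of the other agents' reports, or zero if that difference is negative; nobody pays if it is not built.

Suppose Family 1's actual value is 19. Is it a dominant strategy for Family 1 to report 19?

Yes

Check each profile of the others' reports and compare truth against every alternative report.
Others report (19): truth gives 6, best alternative gives 0.
Others report (2): truth gives 0, best alternative gives 0.
Others report (8): truth gives 0, best alternative gives 0.
Others report (11): truth gives 0, best alternative gives 0.
In every case the truthful report is at least as good as any alternative, so it is a dominant strategy.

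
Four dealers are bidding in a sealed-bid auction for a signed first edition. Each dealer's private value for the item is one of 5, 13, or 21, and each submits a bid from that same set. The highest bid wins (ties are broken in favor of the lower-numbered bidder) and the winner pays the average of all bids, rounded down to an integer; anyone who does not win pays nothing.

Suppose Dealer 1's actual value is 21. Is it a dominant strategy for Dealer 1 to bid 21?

No

Consider the case where Dealer 2 bids 5, Dealer 3 bids 5 and Dealer 4 bids 5.
Truthful bid 21: wins, pays 9, utility 21 - 9 = 12.
Bid 5 instead: wins, pays 5, utility 21 - 5 = 16.
Since 16 > 12, bidding 5 is strictly better here, so truthful bidding is not dominant.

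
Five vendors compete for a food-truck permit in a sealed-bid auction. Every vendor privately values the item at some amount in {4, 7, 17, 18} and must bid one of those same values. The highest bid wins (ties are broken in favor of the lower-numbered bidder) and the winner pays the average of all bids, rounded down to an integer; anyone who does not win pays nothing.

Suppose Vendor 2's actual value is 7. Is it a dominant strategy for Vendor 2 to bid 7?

Check each profile of the others' bids and compare truth against every alternative bid.
Others bid (4, 4, 4, 4): truth gives 3, best alternative gives 1.
Others bid (4, 4, 4, 7): truth gives 2, best alternative gives 0.
Others bid (4, 4, 7, 4): truth gives 2, best alternative gives 0.
Others bid (4, 4, 7, 7): truth gives 2, best alternative gives 0.
Others bid (4, 7, 4, 4): truth gives 2, best alternative gives 0.
Others bid (4, 7, 4, 7): truth gives 2, best alternative gives 0.
(Remaining 250 profiles checked similarly; truth is weakly best in each.)
In every case the truthful bid is at least as good as any alternative, so it is a dominant strategy.

Yes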